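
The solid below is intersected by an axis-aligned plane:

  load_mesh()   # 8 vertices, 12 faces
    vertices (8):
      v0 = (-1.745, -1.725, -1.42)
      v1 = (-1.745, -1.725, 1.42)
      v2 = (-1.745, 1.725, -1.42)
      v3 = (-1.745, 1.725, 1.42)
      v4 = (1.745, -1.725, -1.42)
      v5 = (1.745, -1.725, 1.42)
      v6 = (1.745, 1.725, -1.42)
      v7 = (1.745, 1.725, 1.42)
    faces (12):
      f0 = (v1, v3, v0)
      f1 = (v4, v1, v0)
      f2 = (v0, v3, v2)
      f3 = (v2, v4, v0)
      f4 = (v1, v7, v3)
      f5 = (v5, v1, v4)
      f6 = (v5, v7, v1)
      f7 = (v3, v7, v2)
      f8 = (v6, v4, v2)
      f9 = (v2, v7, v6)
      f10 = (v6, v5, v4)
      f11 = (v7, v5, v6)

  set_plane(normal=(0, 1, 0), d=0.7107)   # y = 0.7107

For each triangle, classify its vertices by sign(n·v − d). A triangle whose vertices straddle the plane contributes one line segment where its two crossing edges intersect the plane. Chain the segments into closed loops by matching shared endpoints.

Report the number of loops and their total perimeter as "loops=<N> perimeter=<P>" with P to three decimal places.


Straddling triangles (8 of 12):
  (v1,v3,v0) [-+-] → (-1.745, 0.7107, 1.42)–(-1.745, 0.7107, 0.58504)  len=0.8350
  (v0,v3,v2) [-++] → (-1.745, 0.7107, 0.58504)–(-1.745, 0.7107, -1.42)  len=2.0050
  (v2,v4,v0) [+--] → (-0.71894, 0.7107, -1.42)–(-1.745, 0.7107, -1.42)  len=1.0261
  (v1,v7,v3) [-++] → (0.71894, 0.7107, 1.42)–(-1.745, 0.7107, 1.42)  len=2.4639
  (v5,v7,v1) [-+-] → (1.745, 0.7107, 1.42)–(0.71894, 0.7107, 1.42)  len=1.0261
  (v6,v4,v2) [+-+] → (1.745, 0.7107, -1.42)–(-0.71894, 0.7107, -1.42)  len=2.4639
  (v6,v5,v4) [+--] → (1.745, 0.7107, -0.58504)–(1.745, 0.7107, -1.42)  len=0.8350
  (v7,v5,v6) [+-+] → (1.745, 0.7107, 1.42)–(1.745, 0.7107, -0.58504)  len=2.0050

Chained into 1 loop(s):
  loop 1: 8 segments, perimeter = 12.6600
Total perimeter = 12.660

loops=1 perimeter=12.660


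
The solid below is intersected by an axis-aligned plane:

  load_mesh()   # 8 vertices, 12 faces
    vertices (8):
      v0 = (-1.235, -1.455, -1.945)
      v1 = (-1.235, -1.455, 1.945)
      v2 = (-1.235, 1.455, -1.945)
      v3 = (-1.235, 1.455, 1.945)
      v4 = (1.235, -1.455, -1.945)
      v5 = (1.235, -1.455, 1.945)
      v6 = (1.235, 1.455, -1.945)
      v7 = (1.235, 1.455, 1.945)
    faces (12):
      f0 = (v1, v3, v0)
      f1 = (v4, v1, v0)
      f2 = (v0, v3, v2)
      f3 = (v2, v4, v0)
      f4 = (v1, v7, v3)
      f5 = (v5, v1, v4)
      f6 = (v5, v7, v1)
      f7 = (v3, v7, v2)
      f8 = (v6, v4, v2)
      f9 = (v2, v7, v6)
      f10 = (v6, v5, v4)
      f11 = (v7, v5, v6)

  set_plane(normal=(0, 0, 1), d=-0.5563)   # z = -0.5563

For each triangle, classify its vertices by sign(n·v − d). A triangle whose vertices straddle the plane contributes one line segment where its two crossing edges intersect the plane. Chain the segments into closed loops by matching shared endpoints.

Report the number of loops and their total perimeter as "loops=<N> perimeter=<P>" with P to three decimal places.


Straddling triangles (8 of 12):
  (v1,v3,v0) [++-] → (-1.235, -0.416152, -0.5563)–(-1.235, -1.455, -0.5563)  len=1.0388
  (v4,v1,v0) [-+-] → (0.353229, -1.455, -0.5563)–(-1.235, -1.455, -0.5563)  len=1.5882
  (v0,v3,v2) [-+-] → (-1.235, -0.416152, -0.5563)–(-1.235, 1.455, -0.5563)  len=1.8712
  (v5,v1,v4) [++-] → (0.353229, -1.455, -0.5563)–(1.235, -1.455, -0.5563)  len=0.8818
  (v3,v7,v2) [++-] → (-0.353229, 1.455, -0.5563)–(-1.235, 1.455, -0.5563)  len=0.8818
  (v2,v7,v6) [-+-] → (-0.353229, 1.455, -0.5563)–(1.235, 1.455, -0.5563)  len=1.5882
  (v6,v5,v4) [-+-] → (1.235, 0.416152, -0.5563)–(1.235, -1.455, -0.5563)  len=1.8712
  (v7,v5,v6) [++-] → (1.235, 0.416152, -0.5563)–(1.235, 1.455, -0.5563)  len=1.0388

Chained into 1 loop(s):
  loop 1: 8 segments, perimeter = 10.7600
Total perimeter = 10.760

loops=1 perimeter=10.760


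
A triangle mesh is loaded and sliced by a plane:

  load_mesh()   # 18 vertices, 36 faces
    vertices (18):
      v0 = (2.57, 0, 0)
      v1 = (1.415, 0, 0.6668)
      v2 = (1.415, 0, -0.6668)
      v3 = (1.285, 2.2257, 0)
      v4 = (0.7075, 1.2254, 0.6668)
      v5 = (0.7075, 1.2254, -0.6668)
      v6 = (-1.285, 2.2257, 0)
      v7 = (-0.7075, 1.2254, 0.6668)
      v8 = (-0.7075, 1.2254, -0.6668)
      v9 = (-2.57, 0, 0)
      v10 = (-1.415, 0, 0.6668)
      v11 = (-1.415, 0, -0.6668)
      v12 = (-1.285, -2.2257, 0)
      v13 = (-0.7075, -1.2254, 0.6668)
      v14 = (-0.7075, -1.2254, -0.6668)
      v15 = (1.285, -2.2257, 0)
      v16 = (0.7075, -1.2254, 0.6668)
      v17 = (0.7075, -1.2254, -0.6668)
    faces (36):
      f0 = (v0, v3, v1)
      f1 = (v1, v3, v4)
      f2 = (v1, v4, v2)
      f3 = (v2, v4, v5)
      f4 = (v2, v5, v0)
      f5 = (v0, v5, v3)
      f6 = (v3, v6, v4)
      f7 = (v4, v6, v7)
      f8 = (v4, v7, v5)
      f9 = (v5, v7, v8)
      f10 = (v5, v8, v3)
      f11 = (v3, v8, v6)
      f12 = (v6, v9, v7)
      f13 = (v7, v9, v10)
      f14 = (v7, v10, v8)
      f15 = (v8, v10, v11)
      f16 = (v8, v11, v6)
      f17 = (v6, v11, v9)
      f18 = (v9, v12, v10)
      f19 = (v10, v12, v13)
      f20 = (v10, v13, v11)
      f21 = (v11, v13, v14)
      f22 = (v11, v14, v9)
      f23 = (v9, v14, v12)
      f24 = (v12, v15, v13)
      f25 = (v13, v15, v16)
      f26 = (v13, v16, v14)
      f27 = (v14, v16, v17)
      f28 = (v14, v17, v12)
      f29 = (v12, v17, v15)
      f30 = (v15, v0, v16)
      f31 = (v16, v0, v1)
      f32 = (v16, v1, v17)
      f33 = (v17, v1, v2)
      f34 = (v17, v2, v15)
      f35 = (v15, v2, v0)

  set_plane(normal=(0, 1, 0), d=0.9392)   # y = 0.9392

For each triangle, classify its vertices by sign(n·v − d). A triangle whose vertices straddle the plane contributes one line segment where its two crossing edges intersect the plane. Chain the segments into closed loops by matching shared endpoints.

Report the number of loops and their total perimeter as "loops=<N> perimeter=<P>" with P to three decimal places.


loops=2 perimeter=8.002

Straddling triangles (12 of 36):
  (v0,v3,v1) [-+-] → (2.02776, 0.9392, 0)–(1.36014, 0.9392, 0.385424)  len=0.7709
  (v1,v3,v4) [-++] → (1.36014, 0.9392, 0.385424)–(0.872741, 0.9392, 0.6668)  len=0.5628
  (v1,v4,v2) [-+-] → (0.872741, 0.9392, 0.6668)–(0.872741, 0.9392, 0.355329)  len=0.3115
  (v2,v4,v5) [-++] → (0.872741, 0.9392, 0.355329)–(0.872741, 0.9392, -0.6668)  len=1.0221
  (v2,v5,v0) [-+-] → (0.872741, 0.9392, -0.6668)–(1.1425, 0.9392, -0.511065)  len=0.3115
  (v0,v5,v3) [-++] → (1.1425, 0.9392, -0.511065)–(2.02776, 0.9392, 0)  len=1.0222
  (v6,v9,v7) [+-+] → (-2.02776, 0.9392, 0)–(-1.1425, 0.9392, 0.511065)  len=1.0222
  (v7,v9,v10) [+--] → (-1.1425, 0.9392, 0.511065)–(-0.872741, 0.9392, 0.6668)  len=0.3115
  (v7,v10,v8) [+-+] → (-0.872741, 0.9392, 0.6668)–(-0.872741, 0.9392, -0.355329)  len=1.0221
  (v8,v10,v11) [+--] → (-0.872741, 0.9392, -0.355329)–(-0.872741, 0.9392, -0.6668)  len=0.3115
  (v8,v11,v6) [+-+] → (-0.872741, 0.9392, -0.6668)–(-1.36014, 0.9392, -0.385424)  len=0.5628
  (v6,v11,v9) [+--] → (-1.36014, 0.9392, -0.385424)–(-2.02776, 0.9392, 0)  len=0.7709

Chained into 2 loop(s):
  loop 1: 6 segments, perimeter = 4.0009
  loop 2: 6 segments, perimeter = 4.0009
Total perimeter = 8.002


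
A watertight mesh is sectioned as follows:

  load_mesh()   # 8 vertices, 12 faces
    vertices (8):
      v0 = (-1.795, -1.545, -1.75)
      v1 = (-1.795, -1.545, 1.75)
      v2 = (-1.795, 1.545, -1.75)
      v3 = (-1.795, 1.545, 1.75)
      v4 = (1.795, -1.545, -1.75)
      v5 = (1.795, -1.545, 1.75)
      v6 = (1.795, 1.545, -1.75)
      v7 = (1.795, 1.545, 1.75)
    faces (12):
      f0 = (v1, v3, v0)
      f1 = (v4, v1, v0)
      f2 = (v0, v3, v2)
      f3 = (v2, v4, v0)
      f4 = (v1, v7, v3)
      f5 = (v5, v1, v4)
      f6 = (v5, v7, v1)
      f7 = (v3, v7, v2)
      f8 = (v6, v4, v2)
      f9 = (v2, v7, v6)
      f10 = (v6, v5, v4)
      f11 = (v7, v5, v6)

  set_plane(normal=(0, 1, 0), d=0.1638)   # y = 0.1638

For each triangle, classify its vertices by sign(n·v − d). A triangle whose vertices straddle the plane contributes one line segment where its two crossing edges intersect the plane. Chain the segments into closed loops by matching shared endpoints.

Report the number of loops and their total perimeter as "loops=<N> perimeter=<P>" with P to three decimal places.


Straddling triangles (8 of 12):
  (v1,v3,v0) [-+-] → (-1.795, 0.1638, 1.75)–(-1.795, 0.1638, 0.185534)  len=1.5645
  (v0,v3,v2) [-++] → (-1.795, 0.1638, 0.185534)–(-1.795, 0.1638, -1.75)  len=1.9355
  (v2,v4,v0) [+--] → (-0.190305, 0.1638, -1.75)–(-1.795, 0.1638, -1.75)  len=1.6047
  (v1,v7,v3) [-++] → (0.190305, 0.1638, 1.75)–(-1.795, 0.1638, 1.75)  len=1.9853
  (v5,v7,v1) [-+-] → (1.795, 0.1638, 1.75)–(0.190305, 0.1638, 1.75)  len=1.6047
  (v6,v4,v2) [+-+] → (1.795, 0.1638, -1.75)–(-0.190305, 0.1638, -1.75)  len=1.9853
  (v6,v5,v4) [+--] → (1.795, 0.1638, -0.185534)–(1.795, 0.1638, -1.75)  len=1.5645
  (v7,v5,v6) [+-+] → (1.795, 0.1638, 1.75)–(1.795, 0.1638, -0.185534)  len=1.9355

Chained into 1 loop(s):
  loop 1: 8 segments, perimeter = 14.1800
Total perimeter = 14.180

loops=1 perimeter=14.180


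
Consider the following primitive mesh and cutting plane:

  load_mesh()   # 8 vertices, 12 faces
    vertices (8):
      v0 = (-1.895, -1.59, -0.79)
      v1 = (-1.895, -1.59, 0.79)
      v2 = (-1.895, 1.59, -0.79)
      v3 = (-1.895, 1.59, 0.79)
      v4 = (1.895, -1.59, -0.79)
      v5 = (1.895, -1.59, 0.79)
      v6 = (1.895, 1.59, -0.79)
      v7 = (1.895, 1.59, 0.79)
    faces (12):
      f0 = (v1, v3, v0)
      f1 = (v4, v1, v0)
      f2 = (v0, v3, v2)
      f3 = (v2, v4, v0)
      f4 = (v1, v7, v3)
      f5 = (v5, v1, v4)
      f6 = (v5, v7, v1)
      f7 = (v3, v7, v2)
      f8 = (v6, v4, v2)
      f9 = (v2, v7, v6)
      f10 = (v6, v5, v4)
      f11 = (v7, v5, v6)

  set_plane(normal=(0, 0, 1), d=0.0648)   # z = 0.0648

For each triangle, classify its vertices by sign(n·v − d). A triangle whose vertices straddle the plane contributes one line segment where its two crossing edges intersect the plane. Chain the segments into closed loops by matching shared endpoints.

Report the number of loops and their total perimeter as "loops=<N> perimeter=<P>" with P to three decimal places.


Straddling triangles (8 of 12):
  (v1,v3,v0) [++-] → (-1.895, 0.13042, 0.0648)–(-1.895, -1.59, 0.0648)  len=1.7204
  (v4,v1,v0) [-+-] → (-0.155438, -1.59, 0.0648)–(-1.895, -1.59, 0.0648)  len=1.7396
  (v0,v3,v2) [-+-] → (-1.895, 0.13042, 0.0648)–(-1.895, 1.59, 0.0648)  len=1.4596
  (v5,v1,v4) [++-] → (-0.155438, -1.59, 0.0648)–(1.895, -1.59, 0.0648)  len=2.0504
  (v3,v7,v2) [++-] → (0.155438, 1.59, 0.0648)–(-1.895, 1.59, 0.0648)  len=2.0504
  (v2,v7,v6) [-+-] → (0.155438, 1.59, 0.0648)–(1.895, 1.59, 0.0648)  len=1.7396
  (v6,v5,v4) [-+-] → (1.895, -0.13042, 0.0648)–(1.895, -1.59, 0.0648)  len=1.4596
  (v7,v5,v6) [++-] → (1.895, -0.13042, 0.0648)–(1.895, 1.59, 0.0648)  len=1.7204

Chained into 1 loop(s):
  loop 1: 8 segments, perimeter = 13.9400
Total perimeter = 13.940

loops=1 perimeter=13.940


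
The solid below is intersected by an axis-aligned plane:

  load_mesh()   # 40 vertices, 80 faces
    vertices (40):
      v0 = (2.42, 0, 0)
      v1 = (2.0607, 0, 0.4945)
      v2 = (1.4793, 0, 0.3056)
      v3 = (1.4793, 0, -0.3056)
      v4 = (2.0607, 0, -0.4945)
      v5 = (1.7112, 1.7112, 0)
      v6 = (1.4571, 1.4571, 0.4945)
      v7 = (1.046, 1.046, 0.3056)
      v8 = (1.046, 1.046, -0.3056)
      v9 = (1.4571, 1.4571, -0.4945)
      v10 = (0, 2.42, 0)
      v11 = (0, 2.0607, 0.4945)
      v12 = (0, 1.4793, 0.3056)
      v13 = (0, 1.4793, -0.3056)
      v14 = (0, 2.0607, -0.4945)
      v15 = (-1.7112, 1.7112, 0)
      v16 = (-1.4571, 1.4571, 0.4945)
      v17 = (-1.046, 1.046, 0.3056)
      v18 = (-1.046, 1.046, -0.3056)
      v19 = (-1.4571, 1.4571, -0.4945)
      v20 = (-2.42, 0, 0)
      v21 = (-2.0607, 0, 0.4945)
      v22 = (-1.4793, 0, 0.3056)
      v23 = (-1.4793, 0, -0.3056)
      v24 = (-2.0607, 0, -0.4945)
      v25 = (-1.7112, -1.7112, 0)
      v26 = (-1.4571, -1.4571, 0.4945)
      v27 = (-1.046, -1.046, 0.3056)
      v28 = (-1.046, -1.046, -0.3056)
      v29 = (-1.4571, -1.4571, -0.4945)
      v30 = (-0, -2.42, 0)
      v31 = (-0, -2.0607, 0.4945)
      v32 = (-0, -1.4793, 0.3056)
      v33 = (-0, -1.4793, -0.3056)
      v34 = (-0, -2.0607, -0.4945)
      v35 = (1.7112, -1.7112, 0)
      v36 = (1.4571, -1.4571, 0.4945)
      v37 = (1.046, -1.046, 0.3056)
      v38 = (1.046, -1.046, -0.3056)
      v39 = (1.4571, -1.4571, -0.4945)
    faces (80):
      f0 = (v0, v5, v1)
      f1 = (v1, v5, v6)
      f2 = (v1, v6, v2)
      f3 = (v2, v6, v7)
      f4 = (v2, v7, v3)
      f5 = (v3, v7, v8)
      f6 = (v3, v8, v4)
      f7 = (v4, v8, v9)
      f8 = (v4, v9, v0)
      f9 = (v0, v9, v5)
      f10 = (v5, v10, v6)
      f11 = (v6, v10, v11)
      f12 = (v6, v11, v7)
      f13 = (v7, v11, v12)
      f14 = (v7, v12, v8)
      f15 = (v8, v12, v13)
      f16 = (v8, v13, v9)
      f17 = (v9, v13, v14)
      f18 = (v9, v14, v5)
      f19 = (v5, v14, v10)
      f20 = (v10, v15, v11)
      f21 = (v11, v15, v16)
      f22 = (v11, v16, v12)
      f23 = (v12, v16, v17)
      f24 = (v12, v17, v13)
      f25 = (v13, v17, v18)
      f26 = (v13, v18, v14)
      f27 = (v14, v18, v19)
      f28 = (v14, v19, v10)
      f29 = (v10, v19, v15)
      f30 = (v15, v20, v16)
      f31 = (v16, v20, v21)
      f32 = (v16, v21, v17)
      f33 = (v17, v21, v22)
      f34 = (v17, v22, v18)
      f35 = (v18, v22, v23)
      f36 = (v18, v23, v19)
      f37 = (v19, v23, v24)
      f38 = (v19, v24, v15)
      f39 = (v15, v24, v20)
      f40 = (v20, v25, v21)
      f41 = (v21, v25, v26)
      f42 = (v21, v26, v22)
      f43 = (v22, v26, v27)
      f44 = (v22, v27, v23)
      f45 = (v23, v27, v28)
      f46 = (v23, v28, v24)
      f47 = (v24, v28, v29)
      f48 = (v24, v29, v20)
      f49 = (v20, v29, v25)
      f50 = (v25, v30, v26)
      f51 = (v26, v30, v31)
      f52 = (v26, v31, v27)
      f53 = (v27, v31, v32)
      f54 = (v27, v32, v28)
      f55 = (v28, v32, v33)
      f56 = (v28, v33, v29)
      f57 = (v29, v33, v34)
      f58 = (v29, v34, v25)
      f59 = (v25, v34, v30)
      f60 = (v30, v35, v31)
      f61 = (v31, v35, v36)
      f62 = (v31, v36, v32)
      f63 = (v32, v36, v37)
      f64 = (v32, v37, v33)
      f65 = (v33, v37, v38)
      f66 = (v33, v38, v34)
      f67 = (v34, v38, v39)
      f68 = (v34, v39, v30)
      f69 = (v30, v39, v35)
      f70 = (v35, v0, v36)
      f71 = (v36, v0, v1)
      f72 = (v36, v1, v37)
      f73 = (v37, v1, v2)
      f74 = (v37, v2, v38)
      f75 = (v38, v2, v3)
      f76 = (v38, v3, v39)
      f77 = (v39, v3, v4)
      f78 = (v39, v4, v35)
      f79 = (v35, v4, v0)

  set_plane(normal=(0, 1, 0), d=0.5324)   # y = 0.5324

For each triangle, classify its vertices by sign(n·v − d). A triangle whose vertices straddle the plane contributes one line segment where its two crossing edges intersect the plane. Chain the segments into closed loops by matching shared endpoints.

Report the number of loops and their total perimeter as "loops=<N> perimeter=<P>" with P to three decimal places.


loops=2 perimeter=6.113

Straddling triangles (20 of 80):
  (v0,v5,v1) [-+-] → (2.19947, 0.5324, 0)–(1.95196, 0.5324, 0.340648)  len=0.4211
  (v1,v5,v6) [-++] → (1.95196, 0.5324, 0.340648)–(1.84015, 0.5324, 0.4945)  len=0.1902
  (v1,v6,v2) [-+-] → (1.84015, 0.5324, 0.4945)–(1.47119, 0.5324, 0.374621)  len=0.3880
  (v2,v6,v7) [-++] → (1.47119, 0.5324, 0.374621)–(1.25876, 0.5324, 0.3056)  len=0.2234
  (v2,v7,v3) [-+-] → (1.25876, 0.5324, 0.3056)–(1.25876, 0.5324, 0.00549262)  len=0.3001
  (v3,v7,v8) [-++] → (1.25876, 0.5324, 0.00549262)–(1.25876, 0.5324, -0.3056)  len=0.3111
  (v3,v8,v4) [-+-] → (1.25876, 0.5324, -0.3056)–(1.54423, 0.5324, -0.398352)  len=0.3002
  (v4,v8,v9) [-++] → (1.54423, 0.5324, -0.398352)–(1.84015, 0.5324, -0.4945)  len=0.3112
  (v4,v9,v0) [-+-] → (1.84015, 0.5324, -0.4945)–(2.06817, 0.5324, -0.180682)  len=0.3879
  (v0,v9,v5) [-++] → (2.06817, 0.5324, -0.180682)–(2.19947, 0.5324, 0)  len=0.2234
  (v15,v20,v16) [+-+] → (-2.19947, 0.5324, 0)–(-2.06817, 0.5324, 0.180682)  len=0.2234
  (v16,v20,v21) [+--] → (-2.06817, 0.5324, 0.180682)–(-1.84015, 0.5324, 0.4945)  len=0.3879
  (v16,v21,v17) [+-+] → (-1.84015, 0.5324, 0.4945)–(-1.54423, 0.5324, 0.398352)  len=0.3112
  (v17,v21,v22) [+--] → (-1.54423, 0.5324, 0.398352)–(-1.25876, 0.5324, 0.3056)  len=0.3002
  (v17,v22,v18) [+-+] → (-1.25876, 0.5324, 0.3056)–(-1.25876, 0.5324, -0.00549262)  len=0.3111
  (v18,v22,v23) [+--] → (-1.25876, 0.5324, -0.00549262)–(-1.25876, 0.5324, -0.3056)  len=0.3001
  (v18,v23,v19) [+-+] → (-1.25876, 0.5324, -0.3056)–(-1.47119, 0.5324, -0.374621)  len=0.2234
  (v19,v23,v24) [+--] → (-1.47119, 0.5324, -0.374621)–(-1.84015, 0.5324, -0.4945)  len=0.3880
  (v19,v24,v15) [+-+] → (-1.84015, 0.5324, -0.4945)–(-1.95196, 0.5324, -0.340648)  len=0.1902
  (v15,v24,v20) [+--] → (-1.95196, 0.5324, -0.340648)–(-2.19947, 0.5324, 0)  len=0.4211

Chained into 2 loop(s):
  loop 1: 10 segments, perimeter = 3.0564
  loop 2: 10 segments, perimeter = 3.0564
Total perimeter = 6.113


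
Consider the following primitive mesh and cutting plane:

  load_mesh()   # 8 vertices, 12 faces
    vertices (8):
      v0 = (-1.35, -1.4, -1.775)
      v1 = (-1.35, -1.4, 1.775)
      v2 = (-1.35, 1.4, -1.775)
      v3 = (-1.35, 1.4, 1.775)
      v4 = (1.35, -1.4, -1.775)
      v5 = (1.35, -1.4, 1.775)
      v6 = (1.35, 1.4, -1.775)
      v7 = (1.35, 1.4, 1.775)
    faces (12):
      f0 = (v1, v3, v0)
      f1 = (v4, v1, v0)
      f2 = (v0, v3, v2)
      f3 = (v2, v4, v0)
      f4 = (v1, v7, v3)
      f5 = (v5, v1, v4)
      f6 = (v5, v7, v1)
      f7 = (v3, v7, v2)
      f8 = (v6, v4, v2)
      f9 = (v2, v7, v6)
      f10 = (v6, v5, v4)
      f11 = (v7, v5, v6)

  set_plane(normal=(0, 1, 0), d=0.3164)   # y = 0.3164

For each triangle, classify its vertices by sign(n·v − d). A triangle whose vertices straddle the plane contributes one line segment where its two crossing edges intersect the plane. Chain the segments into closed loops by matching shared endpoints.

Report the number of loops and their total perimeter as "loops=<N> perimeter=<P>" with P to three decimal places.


loops=1 perimeter=12.500

Straddling triangles (8 of 12):
  (v1,v3,v0) [-+-] → (-1.35, 0.3164, 1.775)–(-1.35, 0.3164, 0.40115)  len=1.3739
  (v0,v3,v2) [-++] → (-1.35, 0.3164, 0.40115)–(-1.35, 0.3164, -1.775)  len=2.1761
  (v2,v4,v0) [+--] → (-0.3051, 0.3164, -1.775)–(-1.35, 0.3164, -1.775)  len=1.0449
  (v1,v7,v3) [-++] → (0.3051, 0.3164, 1.775)–(-1.35, 0.3164, 1.775)  len=1.6551
  (v5,v7,v1) [-+-] → (1.35, 0.3164, 1.775)–(0.3051, 0.3164, 1.775)  len=1.0449
  (v6,v4,v2) [+-+] → (1.35, 0.3164, -1.775)–(-0.3051, 0.3164, -1.775)  len=1.6551
  (v6,v5,v4) [+--] → (1.35, 0.3164, -0.40115)–(1.35, 0.3164, -1.775)  len=1.3739
  (v7,v5,v6) [+-+] → (1.35, 0.3164, 1.775)–(1.35, 0.3164, -0.40115)  len=2.1761

Chained into 1 loop(s):
  loop 1: 8 segments, perimeter = 12.5000
Total perimeter = 12.500


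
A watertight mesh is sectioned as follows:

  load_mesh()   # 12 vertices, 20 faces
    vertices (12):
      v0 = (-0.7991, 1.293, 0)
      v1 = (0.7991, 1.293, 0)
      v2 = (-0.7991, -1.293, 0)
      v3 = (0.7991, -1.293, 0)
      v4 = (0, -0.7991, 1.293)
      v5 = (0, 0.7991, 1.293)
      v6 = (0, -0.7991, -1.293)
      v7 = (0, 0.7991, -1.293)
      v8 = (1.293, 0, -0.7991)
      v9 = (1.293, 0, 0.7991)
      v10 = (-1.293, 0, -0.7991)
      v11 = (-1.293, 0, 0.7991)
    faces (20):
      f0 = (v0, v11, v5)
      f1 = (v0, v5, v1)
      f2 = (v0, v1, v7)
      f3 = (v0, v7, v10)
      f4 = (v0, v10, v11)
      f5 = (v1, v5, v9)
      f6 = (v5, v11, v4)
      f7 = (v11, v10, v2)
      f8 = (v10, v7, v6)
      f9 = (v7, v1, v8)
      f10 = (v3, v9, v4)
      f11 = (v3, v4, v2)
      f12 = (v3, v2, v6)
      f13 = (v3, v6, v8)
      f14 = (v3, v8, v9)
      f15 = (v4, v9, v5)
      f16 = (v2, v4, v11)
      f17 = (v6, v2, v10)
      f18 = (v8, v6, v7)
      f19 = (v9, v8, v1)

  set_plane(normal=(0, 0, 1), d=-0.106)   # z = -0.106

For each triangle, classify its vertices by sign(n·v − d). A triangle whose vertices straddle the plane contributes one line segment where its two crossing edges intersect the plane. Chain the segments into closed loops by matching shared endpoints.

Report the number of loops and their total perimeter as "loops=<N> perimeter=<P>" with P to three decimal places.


Straddling triangles (10 of 20):
  (v0,v1,v7) [++-] → (0.73359, 1.25251, -0.106)–(-0.73359, 1.25251, -0.106)  len=1.4672
  (v0,v7,v10) [+--] → (-0.73359, 1.25251, -0.106)–(-0.864615, 1.12148, -0.106)  len=0.1853
  (v0,v10,v11) [+-+] → (-0.864615, 1.12148, -0.106)–(-1.293, 0, -0.106)  len=1.2005
  (v11,v10,v2) [+-+] → (-1.293, 0, -0.106)–(-0.864615, -1.12148, -0.106)  len=1.2005
  (v7,v1,v8) [-+-] → (0.73359, 1.25251, -0.106)–(0.864615, 1.12148, -0.106)  len=0.1853
  (v3,v2,v6) [++-] → (-0.73359, -1.25251, -0.106)–(0.73359, -1.25251, -0.106)  len=1.4672
  (v3,v6,v8) [+--] → (0.73359, -1.25251, -0.106)–(0.864615, -1.12148, -0.106)  len=0.1853
  (v3,v8,v9) [+-+] → (0.864615, -1.12148, -0.106)–(1.293, 0, -0.106)  len=1.2005
  (v6,v2,v10) [-+-] → (-0.73359, -1.25251, -0.106)–(-0.864615, -1.12148, -0.106)  len=0.1853
  (v9,v8,v1) [+-+] → (1.293, 0, -0.106)–(0.864615, 1.12148, -0.106)  len=1.2005

Chained into 1 loop(s):
  loop 1: 10 segments, perimeter = 8.4776
Total perimeter = 8.478

loops=1 perimeter=8.478


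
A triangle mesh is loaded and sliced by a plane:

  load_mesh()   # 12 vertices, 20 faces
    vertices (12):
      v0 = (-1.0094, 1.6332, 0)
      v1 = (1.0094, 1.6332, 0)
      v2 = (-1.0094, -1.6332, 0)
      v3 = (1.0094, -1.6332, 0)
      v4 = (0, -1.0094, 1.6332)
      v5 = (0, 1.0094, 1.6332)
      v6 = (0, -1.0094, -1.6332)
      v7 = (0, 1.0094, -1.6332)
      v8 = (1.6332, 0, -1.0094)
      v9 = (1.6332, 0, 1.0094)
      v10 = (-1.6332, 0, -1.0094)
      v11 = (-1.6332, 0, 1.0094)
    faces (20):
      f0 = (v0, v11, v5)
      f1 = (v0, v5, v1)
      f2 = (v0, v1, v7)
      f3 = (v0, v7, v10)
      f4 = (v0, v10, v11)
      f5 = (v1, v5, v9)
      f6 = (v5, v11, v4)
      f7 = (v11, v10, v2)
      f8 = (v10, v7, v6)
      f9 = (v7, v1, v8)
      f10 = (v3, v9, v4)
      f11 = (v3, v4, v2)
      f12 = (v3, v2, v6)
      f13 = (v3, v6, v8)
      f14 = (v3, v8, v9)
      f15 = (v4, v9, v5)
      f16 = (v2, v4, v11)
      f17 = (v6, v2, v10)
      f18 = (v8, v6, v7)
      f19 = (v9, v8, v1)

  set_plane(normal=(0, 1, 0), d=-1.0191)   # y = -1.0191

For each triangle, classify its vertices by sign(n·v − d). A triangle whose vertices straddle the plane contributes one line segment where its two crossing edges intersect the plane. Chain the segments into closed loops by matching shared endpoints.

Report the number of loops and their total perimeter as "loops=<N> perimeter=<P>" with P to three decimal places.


Straddling triangles (8 of 20):
  (v11,v10,v2) [++-] → (-1.24396, -1.0191, -0.379545)–(-1.24396, -1.0191, 0.379545)  len=0.7591
  (v3,v9,v4) [-++] → (1.24396, -1.0191, 0.379545)–(0.015696, -1.0191, 1.6078)  len=1.7370
  (v3,v4,v2) [-+-] → (0.015696, -1.0191, 1.6078)–(-0.015696, -1.0191, 1.6078)  len=0.0314
  (v3,v2,v6) [--+] → (-0.015696, -1.0191, -1.6078)–(0.015696, -1.0191, -1.6078)  len=0.0314
  (v3,v6,v8) [-++] → (0.015696, -1.0191, -1.6078)–(1.24396, -1.0191, -0.379545)  len=1.7370
  (v3,v8,v9) [-++] → (1.24396, -1.0191, -0.379545)–(1.24396, -1.0191, 0.379545)  len=0.7591
  (v2,v4,v11) [-++] → (-0.015696, -1.0191, 1.6078)–(-1.24396, -1.0191, 0.379545)  len=1.7370
  (v6,v2,v10) [+-+] → (-0.015696, -1.0191, -1.6078)–(-1.24396, -1.0191, -0.379545)  len=1.7370

Chained into 1 loop(s):
  loop 1: 8 segments, perimeter = 8.5290
Total perimeter = 8.529

loops=1 perimeter=8.529


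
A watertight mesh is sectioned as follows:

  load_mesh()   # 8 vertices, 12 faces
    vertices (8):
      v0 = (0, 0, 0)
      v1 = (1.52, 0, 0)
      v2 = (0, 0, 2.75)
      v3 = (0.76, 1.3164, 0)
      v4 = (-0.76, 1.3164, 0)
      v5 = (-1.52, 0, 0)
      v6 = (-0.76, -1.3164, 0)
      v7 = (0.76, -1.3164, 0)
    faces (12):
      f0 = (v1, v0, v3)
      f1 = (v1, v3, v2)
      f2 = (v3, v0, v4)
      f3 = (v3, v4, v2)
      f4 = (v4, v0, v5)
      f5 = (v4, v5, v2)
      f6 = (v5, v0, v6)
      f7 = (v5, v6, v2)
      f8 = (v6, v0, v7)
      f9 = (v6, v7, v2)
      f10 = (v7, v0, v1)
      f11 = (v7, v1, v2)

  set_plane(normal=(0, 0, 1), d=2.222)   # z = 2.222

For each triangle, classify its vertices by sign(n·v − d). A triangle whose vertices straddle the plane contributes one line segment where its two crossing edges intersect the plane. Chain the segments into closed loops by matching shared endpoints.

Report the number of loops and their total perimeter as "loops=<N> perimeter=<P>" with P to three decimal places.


Straddling triangles (6 of 12):
  (v1,v3,v2) [--+] → (0.14592, 0.252749, 2.222)–(0.29184, 0, 2.222)  len=0.2918
  (v3,v4,v2) [--+] → (-0.14592, 0.252749, 2.222)–(0.14592, 0.252749, 2.222)  len=0.2918
  (v4,v5,v2) [--+] → (-0.29184, 0, 2.222)–(-0.14592, 0.252749, 2.222)  len=0.2918
  (v5,v6,v2) [--+] → (-0.14592, -0.252749, 2.222)–(-0.29184, 0, 2.222)  len=0.2918
  (v6,v7,v2) [--+] → (0.14592, -0.252749, 2.222)–(-0.14592, -0.252749, 2.222)  len=0.2918
  (v7,v1,v2) [--+] → (0.29184, 0, 2.222)–(0.14592, -0.252749, 2.222)  len=0.2918

Chained into 1 loop(s):
  loop 1: 6 segments, perimeter = 1.7511
Total perimeter = 1.751

loops=1 perimeter=1.751


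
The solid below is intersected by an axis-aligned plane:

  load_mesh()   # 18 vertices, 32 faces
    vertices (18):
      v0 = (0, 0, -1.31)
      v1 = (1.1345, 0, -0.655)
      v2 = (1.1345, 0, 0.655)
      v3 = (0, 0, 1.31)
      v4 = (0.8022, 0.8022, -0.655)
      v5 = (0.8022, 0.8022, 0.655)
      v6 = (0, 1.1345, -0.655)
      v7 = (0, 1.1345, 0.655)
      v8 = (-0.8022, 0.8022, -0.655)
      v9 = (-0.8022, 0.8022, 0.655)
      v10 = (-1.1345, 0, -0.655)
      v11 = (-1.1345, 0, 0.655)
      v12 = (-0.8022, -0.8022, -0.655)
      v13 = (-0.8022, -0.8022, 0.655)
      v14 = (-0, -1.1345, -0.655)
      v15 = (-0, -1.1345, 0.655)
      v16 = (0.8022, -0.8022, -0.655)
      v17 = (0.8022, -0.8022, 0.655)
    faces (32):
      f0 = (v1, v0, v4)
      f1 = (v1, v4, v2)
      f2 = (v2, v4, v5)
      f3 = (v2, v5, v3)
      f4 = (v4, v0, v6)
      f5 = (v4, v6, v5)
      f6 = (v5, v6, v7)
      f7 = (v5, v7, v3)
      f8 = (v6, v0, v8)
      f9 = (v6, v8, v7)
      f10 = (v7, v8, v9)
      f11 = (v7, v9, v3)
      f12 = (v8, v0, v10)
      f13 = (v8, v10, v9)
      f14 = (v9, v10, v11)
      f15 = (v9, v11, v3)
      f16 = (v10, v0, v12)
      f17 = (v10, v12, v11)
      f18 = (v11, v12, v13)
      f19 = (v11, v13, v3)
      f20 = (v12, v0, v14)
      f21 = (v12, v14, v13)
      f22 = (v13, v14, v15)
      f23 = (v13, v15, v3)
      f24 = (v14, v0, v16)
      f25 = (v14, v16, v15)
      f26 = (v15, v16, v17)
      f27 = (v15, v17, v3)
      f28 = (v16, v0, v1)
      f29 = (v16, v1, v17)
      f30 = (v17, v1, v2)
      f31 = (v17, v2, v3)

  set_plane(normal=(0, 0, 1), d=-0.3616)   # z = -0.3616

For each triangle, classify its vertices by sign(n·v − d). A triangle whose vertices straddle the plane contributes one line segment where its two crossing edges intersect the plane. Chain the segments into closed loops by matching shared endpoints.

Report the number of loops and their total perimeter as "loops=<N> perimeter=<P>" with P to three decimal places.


Straddling triangles (16 of 32):
  (v1,v4,v2) [--+] → (0.876625, 0.622532, -0.3616)–(1.1345, 0, -0.3616)  len=0.6738
  (v2,v4,v5) [+-+] → (0.876625, 0.622532, -0.3616)–(0.8022, 0.8022, -0.3616)  len=0.1945
  (v4,v6,v5) [--+] → (0.179668, 1.06007, -0.3616)–(0.8022, 0.8022, -0.3616)  len=0.6738
  (v5,v6,v7) [+-+] → (0.179668, 1.06007, -0.3616)–(0, 1.1345, -0.3616)  len=0.1945
  (v6,v8,v7) [--+] → (-0.622532, 0.876625, -0.3616)–(0, 1.1345, -0.3616)  len=0.6738
  (v7,v8,v9) [+-+] → (-0.622532, 0.876625, -0.3616)–(-0.8022, 0.8022, -0.3616)  len=0.1945
  (v8,v10,v9) [--+] → (-1.06007, 0.179668, -0.3616)–(-0.8022, 0.8022, -0.3616)  len=0.6738
  (v9,v10,v11) [+-+] → (-1.06007, 0.179668, -0.3616)–(-1.1345, 0, -0.3616)  len=0.1945
  (v10,v12,v11) [--+] → (-0.876625, -0.622532, -0.3616)–(-1.1345, 0, -0.3616)  len=0.6738
  (v11,v12,v13) [+-+] → (-0.876625, -0.622532, -0.3616)–(-0.8022, -0.8022, -0.3616)  len=0.1945
  (v12,v14,v13) [--+] → (-0.179668, -1.06007, -0.3616)–(-0.8022, -0.8022, -0.3616)  len=0.6738
  (v13,v14,v15) [+-+] → (-0.179668, -1.06007, -0.3616)–(0, -1.1345, -0.3616)  len=0.1945
  (v14,v16,v15) [--+] → (0.622532, -0.876625, -0.3616)–(0, -1.1345, -0.3616)  len=0.6738
  (v15,v16,v17) [+-+] → (0.622532, -0.876625, -0.3616)–(0.8022, -0.8022, -0.3616)  len=0.1945
  (v16,v1,v17) [--+] → (1.06007, -0.179668, -0.3616)–(0.8022, -0.8022, -0.3616)  len=0.6738
  (v17,v1,v2) [+-+] → (1.06007, -0.179668, -0.3616)–(1.1345, 0, -0.3616)  len=0.1945

Chained into 1 loop(s):
  loop 1: 16 segments, perimeter = 6.9464
Total perimeter = 6.946

loops=1 perimeter=6.946


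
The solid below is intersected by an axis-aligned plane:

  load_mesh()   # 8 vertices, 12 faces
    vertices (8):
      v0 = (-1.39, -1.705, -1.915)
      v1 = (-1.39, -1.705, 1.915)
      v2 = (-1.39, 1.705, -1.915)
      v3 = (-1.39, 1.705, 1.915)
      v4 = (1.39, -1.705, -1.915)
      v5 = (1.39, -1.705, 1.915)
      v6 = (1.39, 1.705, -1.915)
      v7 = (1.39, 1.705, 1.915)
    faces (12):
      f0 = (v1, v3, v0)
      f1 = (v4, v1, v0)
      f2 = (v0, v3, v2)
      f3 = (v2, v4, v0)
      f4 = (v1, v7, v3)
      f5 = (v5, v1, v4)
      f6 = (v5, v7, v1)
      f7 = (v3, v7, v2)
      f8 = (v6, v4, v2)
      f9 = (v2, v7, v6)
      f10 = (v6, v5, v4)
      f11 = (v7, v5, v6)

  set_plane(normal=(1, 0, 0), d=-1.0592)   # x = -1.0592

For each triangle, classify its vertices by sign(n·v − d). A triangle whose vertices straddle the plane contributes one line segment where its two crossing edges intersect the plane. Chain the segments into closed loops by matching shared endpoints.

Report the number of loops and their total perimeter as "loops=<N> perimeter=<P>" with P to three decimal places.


Straddling triangles (8 of 12):
  (v4,v1,v0) [+--] → (-1.0592, -1.705, 1.45926)–(-1.0592, -1.705, -1.915)  len=3.3743
  (v2,v4,v0) [-+-] → (-1.0592, 1.29923, -1.915)–(-1.0592, -1.705, -1.915)  len=3.0042
  (v1,v7,v3) [-+-] → (-1.0592, -1.29923, 1.915)–(-1.0592, 1.705, 1.915)  len=3.0042
  (v5,v1,v4) [+-+] → (-1.0592, -1.705, 1.915)–(-1.0592, -1.705, 1.45926)  len=0.4557
  (v5,v7,v1) [++-] → (-1.0592, -1.29923, 1.915)–(-1.0592, -1.705, 1.915)  len=0.4058
  (v3,v7,v2) [-+-] → (-1.0592, 1.705, 1.915)–(-1.0592, 1.705, -1.45926)  len=3.3743
  (v6,v4,v2) [++-] → (-1.0592, 1.29923, -1.915)–(-1.0592, 1.705, -1.915)  len=0.4058
  (v2,v7,v6) [-++] → (-1.0592, 1.705, -1.45926)–(-1.0592, 1.705, -1.915)  len=0.4557

Chained into 1 loop(s):
  loop 1: 8 segments, perimeter = 14.4800
Total perimeter = 14.480

loops=1 perimeter=14.480


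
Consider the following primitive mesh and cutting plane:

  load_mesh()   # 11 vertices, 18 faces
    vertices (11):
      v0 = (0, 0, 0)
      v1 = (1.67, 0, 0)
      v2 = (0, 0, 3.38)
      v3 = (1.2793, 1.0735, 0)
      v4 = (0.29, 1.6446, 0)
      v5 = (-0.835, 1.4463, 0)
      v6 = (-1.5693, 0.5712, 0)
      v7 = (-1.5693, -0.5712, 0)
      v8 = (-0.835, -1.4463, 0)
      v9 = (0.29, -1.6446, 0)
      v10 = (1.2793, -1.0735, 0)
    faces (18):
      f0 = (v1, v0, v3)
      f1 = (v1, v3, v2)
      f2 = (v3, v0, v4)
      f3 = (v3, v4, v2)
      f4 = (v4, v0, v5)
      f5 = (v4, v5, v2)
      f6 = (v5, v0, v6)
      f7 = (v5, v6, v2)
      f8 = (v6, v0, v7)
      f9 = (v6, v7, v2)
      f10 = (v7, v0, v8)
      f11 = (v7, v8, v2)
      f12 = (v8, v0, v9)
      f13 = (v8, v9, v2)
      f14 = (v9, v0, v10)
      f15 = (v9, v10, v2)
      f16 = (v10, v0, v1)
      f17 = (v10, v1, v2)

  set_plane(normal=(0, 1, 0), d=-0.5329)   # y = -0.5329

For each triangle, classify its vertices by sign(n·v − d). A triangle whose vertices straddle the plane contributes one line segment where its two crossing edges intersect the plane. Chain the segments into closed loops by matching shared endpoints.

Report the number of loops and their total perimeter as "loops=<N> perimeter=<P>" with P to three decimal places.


loops=1 perimeter=8.649

Straddling triangles (10 of 18):
  (v6,v0,v7) [++-] → (-1.46408, -0.5329, 0)–(-1.5693, -0.5329, 0)  len=0.1052
  (v6,v7,v2) [+-+] → (-1.5693, -0.5329, 0)–(-1.46408, -0.5329, 0.226635)  len=0.2499
  (v7,v0,v8) [-+-] → (-1.46408, -0.5329, 0)–(-0.307662, -0.5329, 0)  len=1.1564
  (v7,v8,v2) [--+] → (-0.307662, -0.5329, 2.13461)–(-1.46408, -0.5329, 0.226635)  len=2.2311
  (v8,v0,v9) [-+-] → (-0.307662, -0.5329, 0)–(0.0939687, -0.5329, 0)  len=0.4016
  (v8,v9,v2) [--+] → (0.0939687, -0.5329, 2.28478)–(-0.307662, -0.5329, 2.13461)  len=0.4288
  (v9,v0,v10) [-+-] → (0.0939687, -0.5329, 0)–(0.635062, -0.5329, 0)  len=0.5411
  (v9,v10,v2) [--+] → (0.635062, -0.5329, 1.70212)–(0.0939687, -0.5329, 2.28478)  len=0.7952
  (v10,v0,v1) [-++] → (0.635062, -0.5329, 0)–(1.47605, -0.5329, 0)  len=0.8410
  (v10,v1,v2) [-++] → (1.47605, -0.5329, 0)–(0.635062, -0.5329, 1.70212)  len=1.8985

Chained into 1 loop(s):
  loop 1: 10 segments, perimeter = 8.6488
Total perimeter = 8.649


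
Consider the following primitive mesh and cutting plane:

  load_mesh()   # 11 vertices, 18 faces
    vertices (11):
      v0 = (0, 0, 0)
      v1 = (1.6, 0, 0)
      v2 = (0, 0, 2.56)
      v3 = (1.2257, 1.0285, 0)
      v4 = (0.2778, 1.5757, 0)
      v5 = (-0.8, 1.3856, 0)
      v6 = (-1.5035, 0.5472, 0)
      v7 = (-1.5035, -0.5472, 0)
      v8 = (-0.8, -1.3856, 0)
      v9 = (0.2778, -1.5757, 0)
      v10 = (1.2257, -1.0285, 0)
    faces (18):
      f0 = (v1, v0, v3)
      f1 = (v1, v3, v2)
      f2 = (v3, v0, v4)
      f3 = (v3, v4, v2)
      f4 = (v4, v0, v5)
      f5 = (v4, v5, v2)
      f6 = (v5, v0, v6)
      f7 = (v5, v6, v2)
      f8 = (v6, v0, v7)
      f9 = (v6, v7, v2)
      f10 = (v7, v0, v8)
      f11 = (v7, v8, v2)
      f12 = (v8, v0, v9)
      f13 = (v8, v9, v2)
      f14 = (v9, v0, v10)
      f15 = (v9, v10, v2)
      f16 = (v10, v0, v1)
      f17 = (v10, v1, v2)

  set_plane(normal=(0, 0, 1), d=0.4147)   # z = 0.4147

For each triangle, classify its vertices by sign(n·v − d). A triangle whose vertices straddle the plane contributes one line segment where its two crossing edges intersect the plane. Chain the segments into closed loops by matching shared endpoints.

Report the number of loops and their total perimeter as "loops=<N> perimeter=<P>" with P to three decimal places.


Straddling triangles (9 of 18):
  (v1,v3,v2) [--+] → (1.02715, 0.861891, 0.4147)–(1.34081, 0, 0.4147)  len=0.9172
  (v3,v4,v2) [--+] → (0.232799, 1.32045, 0.4147)–(1.02715, 0.861891, 0.4147)  len=0.9172
  (v4,v5,v2) [--+] → (-0.670406, 1.16114, 0.4147)–(0.232799, 1.32045, 0.4147)  len=0.9171
  (v5,v6,v2) [--+] → (-1.25994, 0.458558, 0.4147)–(-0.670406, 1.16114, 0.4147)  len=0.9172
  (v6,v7,v2) [--+] → (-1.25994, -0.458558, 0.4147)–(-1.25994, 0.458558, 0.4147)  len=0.9171
  (v7,v8,v2) [--+] → (-0.670406, -1.16114, 0.4147)–(-1.25994, -0.458558, 0.4147)  len=0.9172
  (v8,v9,v2) [--+] → (0.232799, -1.32045, 0.4147)–(-0.670406, -1.16114, 0.4147)  len=0.9171
  (v9,v10,v2) [--+] → (1.02715, -0.861891, 0.4147)–(0.232799, -1.32045, 0.4147)  len=0.9172
  (v10,v1,v2) [--+] → (1.34081, 0, 0.4147)–(1.02715, -0.861891, 0.4147)  len=0.9172

Chained into 1 loop(s):
  loop 1: 9 segments, perimeter = 8.2545
Total perimeter = 8.255

loops=1 perimeter=8.255


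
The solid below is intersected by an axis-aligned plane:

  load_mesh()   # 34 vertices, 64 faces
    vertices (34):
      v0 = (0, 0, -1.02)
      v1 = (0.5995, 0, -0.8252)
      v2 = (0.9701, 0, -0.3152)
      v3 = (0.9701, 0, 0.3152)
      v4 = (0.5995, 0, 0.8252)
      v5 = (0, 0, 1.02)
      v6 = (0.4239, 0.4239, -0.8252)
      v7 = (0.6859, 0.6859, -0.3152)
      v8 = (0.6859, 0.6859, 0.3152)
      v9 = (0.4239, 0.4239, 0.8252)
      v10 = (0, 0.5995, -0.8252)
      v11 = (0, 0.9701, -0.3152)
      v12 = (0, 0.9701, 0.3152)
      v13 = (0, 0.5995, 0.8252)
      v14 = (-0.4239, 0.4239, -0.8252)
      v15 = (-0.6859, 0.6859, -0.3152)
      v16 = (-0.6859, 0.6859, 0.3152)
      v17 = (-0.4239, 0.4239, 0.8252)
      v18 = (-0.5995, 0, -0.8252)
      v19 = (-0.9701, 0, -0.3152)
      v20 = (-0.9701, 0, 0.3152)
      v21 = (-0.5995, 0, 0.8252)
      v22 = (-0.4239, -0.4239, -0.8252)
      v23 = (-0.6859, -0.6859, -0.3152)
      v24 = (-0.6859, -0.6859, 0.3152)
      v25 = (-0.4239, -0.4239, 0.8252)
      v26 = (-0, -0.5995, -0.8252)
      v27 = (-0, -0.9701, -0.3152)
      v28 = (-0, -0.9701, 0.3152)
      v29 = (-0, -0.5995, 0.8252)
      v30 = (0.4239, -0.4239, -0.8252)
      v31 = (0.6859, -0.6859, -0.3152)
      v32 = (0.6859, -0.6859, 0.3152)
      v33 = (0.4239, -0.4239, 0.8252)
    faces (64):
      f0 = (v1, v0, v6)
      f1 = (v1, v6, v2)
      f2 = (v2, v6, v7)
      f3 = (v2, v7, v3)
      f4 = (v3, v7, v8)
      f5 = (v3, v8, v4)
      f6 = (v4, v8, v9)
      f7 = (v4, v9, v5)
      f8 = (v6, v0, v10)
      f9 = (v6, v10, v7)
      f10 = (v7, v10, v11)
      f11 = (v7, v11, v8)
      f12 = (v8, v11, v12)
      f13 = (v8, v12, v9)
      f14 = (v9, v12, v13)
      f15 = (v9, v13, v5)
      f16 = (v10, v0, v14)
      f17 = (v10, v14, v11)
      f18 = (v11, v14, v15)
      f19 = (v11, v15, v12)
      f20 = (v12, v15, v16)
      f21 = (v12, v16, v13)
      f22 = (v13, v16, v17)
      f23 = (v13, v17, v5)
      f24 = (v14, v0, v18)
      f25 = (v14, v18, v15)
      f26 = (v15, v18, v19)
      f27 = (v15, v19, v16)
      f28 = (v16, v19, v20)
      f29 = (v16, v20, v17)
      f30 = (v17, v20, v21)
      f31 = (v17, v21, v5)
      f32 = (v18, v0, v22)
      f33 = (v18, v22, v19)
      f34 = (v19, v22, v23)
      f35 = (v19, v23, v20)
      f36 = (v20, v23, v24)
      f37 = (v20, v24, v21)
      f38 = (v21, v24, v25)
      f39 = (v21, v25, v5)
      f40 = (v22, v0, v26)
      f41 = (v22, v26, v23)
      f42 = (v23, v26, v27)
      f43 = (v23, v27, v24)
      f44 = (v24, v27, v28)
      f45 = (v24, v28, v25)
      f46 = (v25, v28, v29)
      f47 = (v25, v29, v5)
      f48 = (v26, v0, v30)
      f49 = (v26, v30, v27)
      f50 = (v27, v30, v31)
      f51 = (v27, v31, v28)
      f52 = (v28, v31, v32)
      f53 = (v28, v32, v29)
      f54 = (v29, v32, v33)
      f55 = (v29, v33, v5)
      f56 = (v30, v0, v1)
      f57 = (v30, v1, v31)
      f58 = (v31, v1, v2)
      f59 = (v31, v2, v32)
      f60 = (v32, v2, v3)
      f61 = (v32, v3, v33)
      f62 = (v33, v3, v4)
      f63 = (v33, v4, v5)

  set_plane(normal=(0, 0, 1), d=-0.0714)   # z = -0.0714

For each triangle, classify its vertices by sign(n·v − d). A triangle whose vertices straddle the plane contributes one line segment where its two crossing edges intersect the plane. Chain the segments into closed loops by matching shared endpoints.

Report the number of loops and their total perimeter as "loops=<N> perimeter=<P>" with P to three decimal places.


loops=1 perimeter=5.940

Straddling triangles (16 of 64):
  (v2,v7,v3) [--+] → (0.795811, 0.420636, -0.0714)–(0.9701, 0, -0.0714)  len=0.4553
  (v3,v7,v8) [+-+] → (0.795811, 0.420636, -0.0714)–(0.6859, 0.6859, -0.0714)  len=0.2871
  (v7,v11,v8) [--+] → (0.265264, 0.860189, -0.0714)–(0.6859, 0.6859, -0.0714)  len=0.4553
  (v8,v11,v12) [+-+] → (0.265264, 0.860189, -0.0714)–(0, 0.9701, -0.0714)  len=0.2871
  (v11,v15,v12) [--+] → (-0.420636, 0.795811, -0.0714)–(0, 0.9701, -0.0714)  len=0.4553
  (v12,v15,v16) [+-+] → (-0.420636, 0.795811, -0.0714)–(-0.6859, 0.6859, -0.0714)  len=0.2871
  (v15,v19,v16) [--+] → (-0.860189, 0.265264, -0.0714)–(-0.6859, 0.6859, -0.0714)  len=0.4553
  (v16,v19,v20) [+-+] → (-0.860189, 0.265264, -0.0714)–(-0.9701, 0, -0.0714)  len=0.2871
  (v19,v23,v20) [--+] → (-0.795811, -0.420636, -0.0714)–(-0.9701, 0, -0.0714)  len=0.4553
  (v20,v23,v24) [+-+] → (-0.795811, -0.420636, -0.0714)–(-0.6859, -0.6859, -0.0714)  len=0.2871
  (v23,v27,v24) [--+] → (-0.265264, -0.860189, -0.0714)–(-0.6859, -0.6859, -0.0714)  len=0.4553
  (v24,v27,v28) [+-+] → (-0.265264, -0.860189, -0.0714)–(0, -0.9701, -0.0714)  len=0.2871
  (v27,v31,v28) [--+] → (0.420636, -0.795811, -0.0714)–(0, -0.9701, -0.0714)  len=0.4553
  (v28,v31,v32) [+-+] → (0.420636, -0.795811, -0.0714)–(0.6859, -0.6859, -0.0714)  len=0.2871
  (v31,v2,v32) [--+] → (0.860189, -0.265264, -0.0714)–(0.6859, -0.6859, -0.0714)  len=0.4553
  (v32,v2,v3) [+-+] → (0.860189, -0.265264, -0.0714)–(0.9701, 0, -0.0714)  len=0.2871

Chained into 1 loop(s):
  loop 1: 16 segments, perimeter = 5.9396
Total perimeter = 5.940
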